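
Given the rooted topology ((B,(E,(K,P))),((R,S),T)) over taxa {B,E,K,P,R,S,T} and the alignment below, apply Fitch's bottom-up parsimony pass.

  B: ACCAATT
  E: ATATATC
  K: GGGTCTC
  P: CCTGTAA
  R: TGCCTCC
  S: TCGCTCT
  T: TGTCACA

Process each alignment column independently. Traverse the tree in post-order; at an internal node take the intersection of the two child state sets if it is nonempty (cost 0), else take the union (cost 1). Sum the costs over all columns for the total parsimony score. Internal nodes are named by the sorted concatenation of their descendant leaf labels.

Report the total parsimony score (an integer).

24

site 0, node KP: K={G} ∪ P={C} → {C,G} (+1)
site 0, node EKP: E={A} ∪ KP={C,G} → {A,C,G} (+1)
site 0, node BEKP: B={A} ∩ EKP={A,C,G} → {A} (+0)
site 0, node RS: R={T} ∩ S={T} → {T} (+0)
site 0, node RST: RS={T} ∩ T={T} → {T} (+0)
site 0, node BEKPRST: BEKP={A} ∪ RST={T} → {A,T} (+1)
site 1, node KP: K={G} ∪ P={C} → {C,G} (+1)
site 1, node EKP: E={T} ∪ KP={C,G} → {C,G,T} (+1)
site 1, node BEKP: B={C} ∩ EKP={C,G,T} → {C} (+0)
site 1, node RS: R={G} ∪ S={C} → {C,G} (+1)
site 1, node RST: RS={C,G} ∩ T={G} → {G} (+0)
site 1, node BEKPRST: BEKP={C} ∪ RST={G} → {C,G} (+1)
site 2, node KP: K={G} ∪ P={T} → {G,T} (+1)
site 2, node EKP: E={A} ∪ KP={G,T} → {A,G,T} (+1)
site 2, node BEKP: B={C} ∪ EKP={A,G,T} → {A,C,G,T} (+1)
site 2, node RS: R={C} ∪ S={G} → {C,G} (+1)
site 2, node RST: RS={C,G} ∪ T={T} → {C,G,T} (+1)
site 2, node BEKPRST: BEKP={A,C,G,T} ∩ RST={C,G,T} → {C,G,T} (+0)
site 3, node KP: K={T} ∪ P={G} → {G,T} (+1)
site 3, node EKP: E={T} ∩ KP={G,T} → {T} (+0)
site 3, node BEKP: B={A} ∪ EKP={T} → {A,T} (+1)
site 3, node RS: R={C} ∩ S={C} → {C} (+0)
site 3, node RST: RS={C} ∩ T={C} → {C} (+0)
site 3, node BEKPRST: BEKP={A,T} ∪ RST={C} → {A,C,T} (+1)
site 4, node KP: K={C} ∪ P={T} → {C,T} (+1)
site 4, node EKP: E={A} ∪ KP={C,T} → {A,C,T} (+1)
site 4, node BEKP: B={A} ∩ EKP={A,C,T} → {A} (+0)
site 4, node RS: R={T} ∩ S={T} → {T} (+0)
site 4, node RST: RS={T} ∪ T={A} → {A,T} (+1)
site 4, node BEKPRST: BEKP={A} ∩ RST={A,T} → {A} (+0)
site 5, node KP: K={T} ∪ P={A} → {A,T} (+1)
site 5, node EKP: E={T} ∩ KP={A,T} → {T} (+0)
site 5, node BEKP: B={T} ∩ EKP={T} → {T} (+0)
site 5, node RS: R={C} ∩ S={C} → {C} (+0)
site 5, node RST: RS={C} ∩ T={C} → {C} (+0)
site 5, node BEKPRST: BEKP={T} ∪ RST={C} → {C,T} (+1)
site 6, node KP: K={C} ∪ P={A} → {A,C} (+1)
site 6, node EKP: E={C} ∩ KP={A,C} → {C} (+0)
site 6, node BEKP: B={T} ∪ EKP={C} → {C,T} (+1)
site 6, node RS: R={C} ∪ S={T} → {C,T} (+1)
site 6, node RST: RS={C,T} ∪ T={A} → {A,C,T} (+1)
site 6, node BEKPRST: BEKP={C,T} ∩ RST={A,C,T} → {C,T} (+0)
per-site changes: [3, 4, 5, 3, 3, 2, 4]; total = 24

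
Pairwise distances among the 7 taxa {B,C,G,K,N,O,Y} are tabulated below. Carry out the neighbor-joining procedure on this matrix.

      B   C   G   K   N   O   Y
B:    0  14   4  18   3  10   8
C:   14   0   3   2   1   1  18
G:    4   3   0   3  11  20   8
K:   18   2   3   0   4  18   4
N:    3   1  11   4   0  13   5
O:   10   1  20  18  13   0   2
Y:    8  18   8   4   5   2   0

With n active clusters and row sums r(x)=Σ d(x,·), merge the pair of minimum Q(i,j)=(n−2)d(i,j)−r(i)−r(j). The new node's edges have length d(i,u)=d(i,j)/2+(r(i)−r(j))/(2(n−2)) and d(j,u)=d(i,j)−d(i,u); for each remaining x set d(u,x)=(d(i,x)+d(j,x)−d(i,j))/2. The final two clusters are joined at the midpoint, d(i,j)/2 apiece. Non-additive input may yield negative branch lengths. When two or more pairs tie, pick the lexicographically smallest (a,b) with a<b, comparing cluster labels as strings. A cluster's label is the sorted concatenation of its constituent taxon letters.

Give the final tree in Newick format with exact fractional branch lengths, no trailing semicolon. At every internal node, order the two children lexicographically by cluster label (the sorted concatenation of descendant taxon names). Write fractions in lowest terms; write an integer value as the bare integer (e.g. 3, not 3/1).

1. join O+Y (d=2, Q=-99) ⇒ OY; edges |O|=29/10, |Y|=-9/10
  updated: d(B,OY)=8, d(C,OY)=17/2, d(G,OY)=13, d(K,OY)=10, d(N,OY)=8
2. join B+G (d=4, Q=-65) ⇒ BG; edges |B|=29/8, |G|=3/8
  updated: d(BG,C)=13/2, d(BG,K)=17/2, d(BG,N)=5, d(BG,OY)=17/2
3. join BG+OY (d=17/2, Q=-38) ⇒ BGOY; edges |BG|=19/6, |OY|=16/3
  updated: d(BGOY,C)=13/4, d(BGOY,K)=5, d(BGOY,N)=9/4
4. join BGOY+N (d=9/4, Q=-53/4) ⇒ BGNOY; edges |BGOY|=31/16, |N|=5/16
  updated: d(BGNOY,C)=1, d(BGNOY,K)=27/8
5. join BGNOY+C (d=1, Q=-51/8) ⇒ BCGNOY; edges |BGNOY|=19/16, |C|=-3/16
  updated: d(BCGNOY,K)=35/16
6. join BCGNOY+K (d=35/16) ⇒ BCGKNOY; edges |BCGNOY|=35/32, |K|=35/32
final tree: (((((B:29/8,G:3/8):19/6,(O:29/10,Y:-9/10):16/3):31/16,N:5/16):19/16,C:-3/16):35/32,K:35/32)
total length: 319/16

(((((B:29/8,G:3/8):19/6,(O:29/10,Y:-9/10):16/3):31/16,N:5/16):19/16,C:-3/16):35/32,K:35/32)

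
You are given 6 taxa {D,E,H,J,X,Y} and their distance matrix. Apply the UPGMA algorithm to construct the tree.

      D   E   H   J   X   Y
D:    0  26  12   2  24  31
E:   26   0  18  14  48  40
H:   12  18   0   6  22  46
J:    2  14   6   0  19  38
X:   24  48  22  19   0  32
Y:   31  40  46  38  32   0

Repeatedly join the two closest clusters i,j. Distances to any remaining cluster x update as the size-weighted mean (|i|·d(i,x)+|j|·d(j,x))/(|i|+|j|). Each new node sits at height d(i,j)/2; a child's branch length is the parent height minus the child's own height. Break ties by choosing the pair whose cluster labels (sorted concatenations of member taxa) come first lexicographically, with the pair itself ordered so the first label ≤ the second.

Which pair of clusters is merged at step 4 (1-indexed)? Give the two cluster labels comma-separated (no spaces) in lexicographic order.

DEHJ,X

step 1: merge (D,J) at d=2; branch lengths D→1, J→1; new cluster DJ
  updated: d(DJ,E)=20, d(DJ,H)=9, d(DJ,X)=43/2, d(DJ,Y)=69/2
step 2: merge (DJ,H) at d=9; branch lengths DJ→7/2, H→9/2; new cluster DHJ
  updated: d(DHJ,E)=58/3, d(DHJ,X)=65/3, d(DHJ,Y)=115/3
step 3: merge (DHJ,E) at d=58/3; branch lengths DHJ→31/6, E→29/3; new cluster DEHJ
  updated: d(DEHJ,X)=113/4, d(DEHJ,Y)=155/4
step 4: merge (DEHJ,X) at d=113/4; branch lengths DEHJ→107/24, X→113/8; new cluster DEHJX
  updated: d(DEHJX,Y)=187/5
step 5: merge (DEHJX,Y) at d=187/5; branch lengths DEHJX→183/40, Y→187/10; new cluster DEHJXY
final tree: (((((D:1,J:1):7/2,H:9/2):31/6,E:29/3):107/24,X:113/8):183/40,Y:187/10)
total length: 8003/120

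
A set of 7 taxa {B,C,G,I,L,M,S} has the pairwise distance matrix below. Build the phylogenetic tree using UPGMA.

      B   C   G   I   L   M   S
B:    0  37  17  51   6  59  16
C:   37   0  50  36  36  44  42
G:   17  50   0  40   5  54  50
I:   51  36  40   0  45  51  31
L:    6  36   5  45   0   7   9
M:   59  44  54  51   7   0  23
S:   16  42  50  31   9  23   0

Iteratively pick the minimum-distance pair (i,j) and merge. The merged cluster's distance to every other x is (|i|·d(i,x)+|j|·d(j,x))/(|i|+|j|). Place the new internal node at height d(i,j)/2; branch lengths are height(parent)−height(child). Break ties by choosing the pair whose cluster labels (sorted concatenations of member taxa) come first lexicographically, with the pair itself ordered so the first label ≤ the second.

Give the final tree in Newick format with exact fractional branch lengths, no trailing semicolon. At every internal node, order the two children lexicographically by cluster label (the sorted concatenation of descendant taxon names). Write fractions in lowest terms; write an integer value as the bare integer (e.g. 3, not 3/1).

(((B:23/4,(G:5/2,L:5/2):13/4):21/2,(M:23/2,S:23/2):19/4):51/10,(C:18,I:18):67/20)

iteration 1: select G,L (d=5); attach at lengths (5/2, 5/2); label the merged cluster GL
  updated: d(B,GL)=23/2, d(C,GL)=43, d(GL,I)=85/2, d(GL,M)=61/2, d(GL,S)=59/2
iteration 2: select B,GL (d=23/2); attach at lengths (23/4, 13/4); label the merged cluster BGL
  updated: d(BGL,C)=41, d(BGL,I)=136/3, d(BGL,M)=40, d(BGL,S)=25
iteration 3: select M,S (d=23); attach at lengths (23/2, 23/2); label the merged cluster MS
  updated: d(BGL,MS)=65/2, d(C,MS)=43, d(I,MS)=41
iteration 4: select BGL,MS (d=65/2); attach at lengths (21/2, 19/4); label the merged cluster BGLMS
  updated: d(BGLMS,C)=209/5, d(BGLMS,I)=218/5
iteration 5: select C,I (d=36); attach at lengths (18, 18); label the merged cluster CI
  updated: d(BGLMS,CI)=427/10
iteration 6: select BGLMS,CI (d=427/10); attach at lengths (51/10, 67/20); label the merged cluster BCGILMS
final tree: (((B:23/4,(G:5/2,L:5/2):13/4):21/2,(M:23/2,S:23/2):19/4):51/10,(C:18,I:18):67/20)
total length: 967/10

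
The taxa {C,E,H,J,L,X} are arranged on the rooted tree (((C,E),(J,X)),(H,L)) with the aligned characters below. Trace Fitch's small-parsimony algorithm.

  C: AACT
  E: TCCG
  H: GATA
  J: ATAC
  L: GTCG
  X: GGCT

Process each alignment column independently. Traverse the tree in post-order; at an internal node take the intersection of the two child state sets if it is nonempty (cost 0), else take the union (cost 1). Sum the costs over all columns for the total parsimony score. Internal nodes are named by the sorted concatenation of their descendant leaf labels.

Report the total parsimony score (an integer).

[col 0] CE: children C:{A}, E:{T} ∪→ {A,T}; cost 1
[col 0] JX: children J:{A}, X:{G} ∪→ {A,G}; cost 1
[col 0] CEJX: children CE:{A,T}, JX:{A,G} ∩→ {A}; cost 0
[col 0] HL: children H:{G}, L:{G} ∩→ {G}; cost 0
[col 0] CEHJLX: children CEJX:{A}, HL:{G} ∪→ {A,G}; cost 1
[col 1] CE: children C:{A}, E:{C} ∪→ {A,C}; cost 1
[col 1] JX: children J:{T}, X:{G} ∪→ {G,T}; cost 1
[col 1] CEJX: children CE:{A,C}, JX:{G,T} ∪→ {A,C,G,T}; cost 1
[col 1] HL: children H:{A}, L:{T} ∪→ {A,T}; cost 1
[col 1] CEHJLX: children CEJX:{A,C,G,T}, HL:{A,T} ∩→ {A,T}; cost 0
[col 2] CE: children C:{C}, E:{C} ∩→ {C}; cost 0
[col 2] JX: children J:{A}, X:{C} ∪→ {A,C}; cost 1
[col 2] CEJX: children CE:{C}, JX:{A,C} ∩→ {C}; cost 0
[col 2] HL: children H:{T}, L:{C} ∪→ {C,T}; cost 1
[col 2] CEHJLX: children CEJX:{C}, HL:{C,T} ∩→ {C}; cost 0
[col 3] CE: children C:{T}, E:{G} ∪→ {G,T}; cost 1
[col 3] JX: children J:{C}, X:{T} ∪→ {C,T}; cost 1
[col 3] CEJX: children CE:{G,T}, JX:{C,T} ∩→ {T}; cost 0
[col 3] HL: children H:{A}, L:{G} ∪→ {A,G}; cost 1
[col 3] CEHJLX: children CEJX:{T}, HL:{A,G} ∪→ {A,G,T}; cost 1
per-site changes: [3, 4, 2, 4]; total = 13

13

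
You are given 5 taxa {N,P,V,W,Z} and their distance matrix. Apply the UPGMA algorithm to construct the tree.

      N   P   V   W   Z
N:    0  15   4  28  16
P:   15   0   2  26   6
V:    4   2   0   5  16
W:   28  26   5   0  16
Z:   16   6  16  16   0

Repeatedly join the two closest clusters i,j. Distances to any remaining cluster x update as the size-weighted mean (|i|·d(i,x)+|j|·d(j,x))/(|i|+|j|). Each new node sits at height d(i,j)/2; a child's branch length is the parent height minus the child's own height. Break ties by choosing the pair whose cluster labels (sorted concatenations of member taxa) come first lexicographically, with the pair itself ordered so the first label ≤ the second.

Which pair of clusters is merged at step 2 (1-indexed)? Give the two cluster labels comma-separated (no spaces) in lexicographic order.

N,PV

1. join P+V (d=2) ⇒ PV; edges |P|=1, |V|=1
  updated: d(N,PV)=19/2, d(PV,W)=31/2, d(PV,Z)=11
2. join N+PV (d=19/2) ⇒ NPV; edges |N|=19/4, |PV|=15/4
  updated: d(NPV,W)=59/3, d(NPV,Z)=38/3
3. join NPV+Z (d=38/3) ⇒ NPVZ; edges |NPV|=19/12, |Z|=19/3
  updated: d(NPVZ,W)=75/4
4. join NPVZ+W (d=75/4) ⇒ NPVWZ; edges |NPVZ|=73/24, |W|=75/8
final tree: (((N:19/4,(P:1,V:1):15/4):19/12,Z:19/3):73/24,W:75/8)
total length: 185/6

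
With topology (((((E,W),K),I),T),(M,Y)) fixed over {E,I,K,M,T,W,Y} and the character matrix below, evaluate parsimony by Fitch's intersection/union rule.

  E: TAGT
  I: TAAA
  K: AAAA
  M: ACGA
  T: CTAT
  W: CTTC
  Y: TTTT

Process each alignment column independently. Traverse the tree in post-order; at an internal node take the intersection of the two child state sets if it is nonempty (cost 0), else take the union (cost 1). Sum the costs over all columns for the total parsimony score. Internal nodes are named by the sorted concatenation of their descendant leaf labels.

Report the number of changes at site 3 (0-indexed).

4

[col 0] EW: children E:{T}, W:{C} ∪→ {C,T}; cost 1
[col 0] EKW: children EW:{C,T}, K:{A} ∪→ {A,C,T}; cost 1
[col 0] EIKW: children EKW:{A,C,T}, I:{T} ∩→ {T}; cost 0
[col 0] EIKTW: children EIKW:{T}, T:{C} ∪→ {C,T}; cost 1
[col 0] MY: children M:{A}, Y:{T} ∪→ {A,T}; cost 1
[col 0] EIKMTWY: children EIKTW:{C,T}, MY:{A,T} ∩→ {T}; cost 0
[col 1] EW: children E:{A}, W:{T} ∪→ {A,T}; cost 1
[col 1] EKW: children EW:{A,T}, K:{A} ∩→ {A}; cost 0
[col 1] EIKW: children EKW:{A}, I:{A} ∩→ {A}; cost 0
[col 1] EIKTW: children EIKW:{A}, T:{T} ∪→ {A,T}; cost 1
[col 1] MY: children M:{C}, Y:{T} ∪→ {C,T}; cost 1
[col 1] EIKMTWY: children EIKTW:{A,T}, MY:{C,T} ∩→ {T}; cost 0
[col 2] EW: children E:{G}, W:{T} ∪→ {G,T}; cost 1
[col 2] EKW: children EW:{G,T}, K:{A} ∪→ {A,G,T}; cost 1
[col 2] EIKW: children EKW:{A,G,T}, I:{A} ∩→ {A}; cost 0
[col 2] EIKTW: children EIKW:{A}, T:{A} ∩→ {A}; cost 0
[col 2] MY: children M:{G}, Y:{T} ∪→ {G,T}; cost 1
[col 2] EIKMTWY: children EIKTW:{A}, MY:{G,T} ∪→ {A,G,T}; cost 1
[col 3] EW: children E:{T}, W:{C} ∪→ {C,T}; cost 1
[col 3] EKW: children EW:{C,T}, K:{A} ∪→ {A,C,T}; cost 1
[col 3] EIKW: children EKW:{A,C,T}, I:{A} ∩→ {A}; cost 0
[col 3] EIKTW: children EIKW:{A}, T:{T} ∪→ {A,T}; cost 1
[col 3] MY: children M:{A}, Y:{T} ∪→ {A,T}; cost 1
[col 3] EIKMTWY: children EIKTW:{A,T}, MY:{A,T} ∩→ {A,T}; cost 0
per-site changes: [4, 3, 4, 4]; total = 15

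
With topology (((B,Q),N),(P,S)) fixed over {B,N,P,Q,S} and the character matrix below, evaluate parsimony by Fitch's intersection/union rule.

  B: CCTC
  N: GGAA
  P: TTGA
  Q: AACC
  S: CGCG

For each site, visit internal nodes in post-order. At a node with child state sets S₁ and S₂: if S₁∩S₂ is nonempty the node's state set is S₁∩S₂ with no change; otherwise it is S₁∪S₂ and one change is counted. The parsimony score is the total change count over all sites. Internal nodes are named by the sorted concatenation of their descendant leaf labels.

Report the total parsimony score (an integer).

11

site 0, node BQ: B={C} ∪ Q={A} → {A,C} (+1)
site 0, node BNQ: BQ={A,C} ∪ N={G} → {A,C,G} (+1)
site 0, node PS: P={T} ∪ S={C} → {C,T} (+1)
site 0, node BNPQS: BNQ={A,C,G} ∩ PS={C,T} → {C} (+0)
site 1, node BQ: B={C} ∪ Q={A} → {A,C} (+1)
site 1, node BNQ: BQ={A,C} ∪ N={G} → {A,C,G} (+1)
site 1, node PS: P={T} ∪ S={G} → {G,T} (+1)
site 1, node BNPQS: BNQ={A,C,G} ∩ PS={G,T} → {G} (+0)
site 2, node BQ: B={T} ∪ Q={C} → {C,T} (+1)
site 2, node BNQ: BQ={C,T} ∪ N={A} → {A,C,T} (+1)
site 2, node PS: P={G} ∪ S={C} → {C,G} (+1)
site 2, node BNPQS: BNQ={A,C,T} ∩ PS={C,G} → {C} (+0)
site 3, node BQ: B={C} ∩ Q={C} → {C} (+0)
site 3, node BNQ: BQ={C} ∪ N={A} → {A,C} (+1)
site 3, node PS: P={A} ∪ S={G} → {A,G} (+1)
site 3, node BNPQS: BNQ={A,C} ∩ PS={A,G} → {A} (+0)
per-site changes: [3, 3, 3, 2]; total = 11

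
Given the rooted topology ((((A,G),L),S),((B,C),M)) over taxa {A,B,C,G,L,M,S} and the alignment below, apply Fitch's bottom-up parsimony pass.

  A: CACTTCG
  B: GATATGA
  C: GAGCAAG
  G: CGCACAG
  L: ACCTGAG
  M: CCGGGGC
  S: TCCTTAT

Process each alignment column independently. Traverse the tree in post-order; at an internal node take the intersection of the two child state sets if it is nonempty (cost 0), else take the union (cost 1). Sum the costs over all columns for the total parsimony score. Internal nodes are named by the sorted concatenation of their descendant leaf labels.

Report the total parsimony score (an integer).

[col 0] AG: children A:{C}, G:{C} ∩→ {C}; cost 0
[col 0] AGL: children AG:{C}, L:{A} ∪→ {A,C}; cost 1
[col 0] AGLS: children AGL:{A,C}, S:{T} ∪→ {A,C,T}; cost 1
[col 0] BC: children B:{G}, C:{G} ∩→ {G}; cost 0
[col 0] BCM: children BC:{G}, M:{C} ∪→ {C,G}; cost 1
[col 0] ABCGLMS: children AGLS:{A,C,T}, BCM:{C,G} ∩→ {C}; cost 0
[col 1] AG: children A:{A}, G:{G} ∪→ {A,G}; cost 1
[col 1] AGL: children AG:{A,G}, L:{C} ∪→ {A,C,G}; cost 1
[col 1] AGLS: children AGL:{A,C,G}, S:{C} ∩→ {C}; cost 0
[col 1] BC: children B:{A}, C:{A} ∩→ {A}; cost 0
[col 1] BCM: children BC:{A}, M:{C} ∪→ {A,C}; cost 1
[col 1] ABCGLMS: children AGLS:{C}, BCM:{A,C} ∩→ {C}; cost 0
[col 2] AG: children A:{C}, G:{C} ∩→ {C}; cost 0
[col 2] AGL: children AG:{C}, L:{C} ∩→ {C}; cost 0
[col 2] AGLS: children AGL:{C}, S:{C} ∩→ {C}; cost 0
[col 2] BC: children B:{T}, C:{G} ∪→ {G,T}; cost 1
[col 2] BCM: children BC:{G,T}, M:{G} ∩→ {G}; cost 0
[col 2] ABCGLMS: children AGLS:{C}, BCM:{G} ∪→ {C,G}; cost 1
[col 3] AG: children A:{T}, G:{A} ∪→ {A,T}; cost 1
[col 3] AGL: children AG:{A,T}, L:{T} ∩→ {T}; cost 0
[col 3] AGLS: children AGL:{T}, S:{T} ∩→ {T}; cost 0
[col 3] BC: children B:{A}, C:{C} ∪→ {A,C}; cost 1
[col 3] BCM: children BC:{A,C}, M:{G} ∪→ {A,C,G}; cost 1
[col 3] ABCGLMS: children AGLS:{T}, BCM:{A,C,G} ∪→ {A,C,G,T}; cost 1
[col 4] AG: children A:{T}, G:{C} ∪→ {C,T}; cost 1
[col 4] AGL: children AG:{C,T}, L:{G} ∪→ {C,G,T}; cost 1
[col 4] AGLS: children AGL:{C,G,T}, S:{T} ∩→ {T}; cost 0
[col 4] BC: children B:{T}, C:{A} ∪→ {A,T}; cost 1
[col 4] BCM: children BC:{A,T}, M:{G} ∪→ {A,G,T}; cost 1
[col 4] ABCGLMS: children AGLS:{T}, BCM:{A,G,T} ∩→ {T}; cost 0
[col 5] AG: children A:{C}, G:{A} ∪→ {A,C}; cost 1
[col 5] AGL: children AG:{A,C}, L:{A} ∩→ {A}; cost 0
[col 5] AGLS: children AGL:{A}, S:{A} ∩→ {A}; cost 0
[col 5] BC: children B:{G}, C:{A} ∪→ {A,G}; cost 1
[col 5] BCM: children BC:{A,G}, M:{G} ∩→ {G}; cost 0
[col 5] ABCGLMS: children AGLS:{A}, BCM:{G} ∪→ {A,G}; cost 1
[col 6] AG: children A:{G}, G:{G} ∩→ {G}; cost 0
[col 6] AGL: children AG:{G}, L:{G} ∩→ {G}; cost 0
[col 6] AGLS: children AGL:{G}, S:{T} ∪→ {G,T}; cost 1
[col 6] BC: children B:{A}, C:{G} ∪→ {A,G}; cost 1
[col 6] BCM: children BC:{A,G}, M:{C} ∪→ {A,C,G}; cost 1
[col 6] ABCGLMS: children AGLS:{G,T}, BCM:{A,C,G} ∩→ {G}; cost 0
per-site changes: [3, 3, 2, 4, 4, 3, 3]; total = 22

22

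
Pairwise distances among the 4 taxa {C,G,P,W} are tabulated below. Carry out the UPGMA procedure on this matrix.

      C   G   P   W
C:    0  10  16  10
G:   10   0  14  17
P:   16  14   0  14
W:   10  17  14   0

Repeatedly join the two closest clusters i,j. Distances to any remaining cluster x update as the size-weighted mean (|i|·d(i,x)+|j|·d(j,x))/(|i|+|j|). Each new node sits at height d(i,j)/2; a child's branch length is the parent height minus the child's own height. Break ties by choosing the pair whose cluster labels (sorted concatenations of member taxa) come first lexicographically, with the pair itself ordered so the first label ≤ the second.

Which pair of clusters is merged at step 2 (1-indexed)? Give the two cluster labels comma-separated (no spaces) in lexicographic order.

iteration 1: select C,G (d=10); attach at lengths (5, 5); label the merged cluster CG
  updated: d(CG,P)=15, d(CG,W)=27/2
iteration 2: select CG,W (d=27/2); attach at lengths (7/4, 27/4); label the merged cluster CGW
  updated: d(CGW,P)=44/3
iteration 3: select CGW,P (d=44/3); attach at lengths (7/12, 22/3); label the merged cluster CGPW
final tree: (((C:5,G:5):7/4,W:27/4):7/12,P:22/3)
total length: 317/12

CG,W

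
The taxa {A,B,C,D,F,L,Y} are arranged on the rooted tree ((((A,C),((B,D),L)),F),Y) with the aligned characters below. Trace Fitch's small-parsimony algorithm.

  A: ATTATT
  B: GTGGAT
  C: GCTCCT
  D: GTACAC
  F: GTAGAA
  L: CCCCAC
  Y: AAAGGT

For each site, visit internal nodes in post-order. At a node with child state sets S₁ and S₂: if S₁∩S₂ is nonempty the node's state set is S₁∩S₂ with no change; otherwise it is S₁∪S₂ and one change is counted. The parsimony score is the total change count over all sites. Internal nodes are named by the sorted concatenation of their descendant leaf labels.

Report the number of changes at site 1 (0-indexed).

3

site 0, node AC: A={A} ∪ C={G} → {A,G} (+1)
site 0, node BD: B={G} ∩ D={G} → {G} (+0)
site 0, node BDL: BD={G} ∪ L={C} → {C,G} (+1)
site 0, node ABCDL: AC={A,G} ∩ BDL={C,G} → {G} (+0)
site 0, node ABCDFL: ABCDL={G} ∩ F={G} → {G} (+0)
site 0, node ABCDFLY: ABCDFL={G} ∪ Y={A} → {A,G} (+1)
site 1, node AC: A={T} ∪ C={C} → {C,T} (+1)
site 1, node BD: B={T} ∩ D={T} → {T} (+0)
site 1, node BDL: BD={T} ∪ L={C} → {C,T} (+1)
site 1, node ABCDL: AC={C,T} ∩ BDL={C,T} → {C,T} (+0)
site 1, node ABCDFL: ABCDL={C,T} ∩ F={T} → {T} (+0)
site 1, node ABCDFLY: ABCDFL={T} ∪ Y={A} → {A,T} (+1)
site 2, node AC: A={T} ∩ C={T} → {T} (+0)
site 2, node BD: B={G} ∪ D={A} → {A,G} (+1)
site 2, node BDL: BD={A,G} ∪ L={C} → {A,C,G} (+1)
site 2, node ABCDL: AC={T} ∪ BDL={A,C,G} → {A,C,G,T} (+1)
site 2, node ABCDFL: ABCDL={A,C,G,T} ∩ F={A} → {A} (+0)
site 2, node ABCDFLY: ABCDFL={A} ∩ Y={A} → {A} (+0)
site 3, node AC: A={A} ∪ C={C} → {A,C} (+1)
site 3, node BD: B={G} ∪ D={C} → {C,G} (+1)
site 3, node BDL: BD={C,G} ∩ L={C} → {C} (+0)
site 3, node ABCDL: AC={A,C} ∩ BDL={C} → {C} (+0)
site 3, node ABCDFL: ABCDL={C} ∪ F={G} → {C,G} (+1)
site 3, node ABCDFLY: ABCDFL={C,G} ∩ Y={G} → {G} (+0)
site 4, node AC: A={T} ∪ C={C} → {C,T} (+1)
site 4, node BD: B={A} ∩ D={A} → {A} (+0)
site 4, node BDL: BD={A} ∩ L={A} → {A} (+0)
site 4, node ABCDL: AC={C,T} ∪ BDL={A} → {A,C,T} (+1)
site 4, node ABCDFL: ABCDL={A,C,T} ∩ F={A} → {A} (+0)
site 4, node ABCDFLY: ABCDFL={A} ∪ Y={G} → {A,G} (+1)
site 5, node AC: A={T} ∩ C={T} → {T} (+0)
site 5, node BD: B={T} ∪ D={C} → {C,T} (+1)
site 5, node BDL: BD={C,T} ∩ L={C} → {C} (+0)
site 5, node ABCDL: AC={T} ∪ BDL={C} → {C,T} (+1)
site 5, node ABCDFL: ABCDL={C,T} ∪ F={A} → {A,C,T} (+1)
site 5, node ABCDFLY: ABCDFL={A,C,T} ∩ Y={T} → {T} (+0)
per-site changes: [3, 3, 3, 3, 3, 3]; total = 18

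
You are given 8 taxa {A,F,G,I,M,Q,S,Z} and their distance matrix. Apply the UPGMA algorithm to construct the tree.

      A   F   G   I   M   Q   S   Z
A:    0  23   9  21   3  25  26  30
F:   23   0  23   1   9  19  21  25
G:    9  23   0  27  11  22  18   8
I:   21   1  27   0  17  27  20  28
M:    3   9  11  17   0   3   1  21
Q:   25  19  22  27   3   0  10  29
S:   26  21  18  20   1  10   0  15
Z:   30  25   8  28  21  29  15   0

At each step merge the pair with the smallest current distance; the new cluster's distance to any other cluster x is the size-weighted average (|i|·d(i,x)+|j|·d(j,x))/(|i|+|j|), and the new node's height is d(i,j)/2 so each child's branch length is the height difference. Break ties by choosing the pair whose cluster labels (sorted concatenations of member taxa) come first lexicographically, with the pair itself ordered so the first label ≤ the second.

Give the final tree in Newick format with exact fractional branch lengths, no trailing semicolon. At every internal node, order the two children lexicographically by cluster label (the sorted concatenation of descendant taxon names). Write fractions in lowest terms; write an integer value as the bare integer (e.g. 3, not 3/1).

(((A:9,((M:1/2,S:1/2):11/4,Q:13/4):23/4):11/16,(G:4,Z:4):91/16):55/48,(F:1/2,I:1/2):31/3)

step 1: merge (F,I) at d=1; branch lengths F→1/2, I→1/2; new cluster FI
  updated: d(A,FI)=22, d(FI,G)=25, d(FI,M)=13, d(FI,Q)=23, d(FI,S)=41/2, d(FI,Z)=53/2
step 2: merge (M,S) at d=1; branch lengths M→1/2, S→1/2; new cluster MS
  updated: d(A,MS)=29/2, d(FI,MS)=67/4, d(G,MS)=29/2, d(MS,Q)=13/2, d(MS,Z)=18
step 3: merge (MS,Q) at d=13/2; branch lengths MS→11/4, Q→13/4; new cluster MQS
  updated: d(A,MQS)=18, d(FI,MQS)=113/6, d(G,MQS)=17, d(MQS,Z)=65/3
step 4: merge (G,Z) at d=8; branch lengths G→4, Z→4; new cluster GZ
  updated: d(A,GZ)=39/2, d(FI,GZ)=103/4, d(GZ,MQS)=58/3
step 5: merge (A,MQS) at d=18; branch lengths A→9, MQS→23/4; new cluster AMQS
  updated: d(AMQS,FI)=157/8, d(AMQS,GZ)=155/8
step 6: merge (AMQS,GZ) at d=155/8; branch lengths AMQS→11/16, GZ→91/16; new cluster AGMQSZ
  updated: d(AGMQSZ,FI)=65/3
step 7: merge (AGMQSZ,FI) at d=65/3; branch lengths AGMQSZ→55/48, FI→31/3; new cluster AFGIMQSZ
final tree: (((A:9,((M:1/2,S:1/2):11/4,Q:13/4):23/4):11/16,(G:4,Z:4):91/16):55/48,(F:1/2,I:1/2):31/3)
total length: 2333/48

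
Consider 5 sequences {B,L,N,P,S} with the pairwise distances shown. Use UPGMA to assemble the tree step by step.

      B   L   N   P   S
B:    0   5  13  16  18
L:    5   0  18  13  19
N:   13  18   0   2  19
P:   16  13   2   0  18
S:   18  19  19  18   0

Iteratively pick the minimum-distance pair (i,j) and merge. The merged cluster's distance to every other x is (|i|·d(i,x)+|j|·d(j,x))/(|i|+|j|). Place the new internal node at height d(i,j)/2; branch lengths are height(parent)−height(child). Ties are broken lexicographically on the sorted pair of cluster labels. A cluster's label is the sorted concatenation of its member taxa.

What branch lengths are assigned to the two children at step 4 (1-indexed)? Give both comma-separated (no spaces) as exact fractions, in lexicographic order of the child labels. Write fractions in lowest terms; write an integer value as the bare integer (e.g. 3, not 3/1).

7/4,37/4

1. join N+P (d=2) ⇒ NP; edges |N|=1, |P|=1
  updated: d(B,NP)=29/2, d(L,NP)=31/2, d(NP,S)=37/2
2. join B+L (d=5) ⇒ BL; edges |B|=5/2, |L|=5/2
  updated: d(BL,NP)=15, d(BL,S)=37/2
3. join BL+NP (d=15) ⇒ BLNP; edges |BL|=5, |NP|=13/2
  updated: d(BLNP,S)=37/2
4. join BLNP+S (d=37/2) ⇒ BLNPS; edges |BLNP|=7/4, |S|=37/4
final tree: (((B:5/2,L:5/2):5,(N:1,P:1):13/2):7/4,S:37/4)
total length: 59/2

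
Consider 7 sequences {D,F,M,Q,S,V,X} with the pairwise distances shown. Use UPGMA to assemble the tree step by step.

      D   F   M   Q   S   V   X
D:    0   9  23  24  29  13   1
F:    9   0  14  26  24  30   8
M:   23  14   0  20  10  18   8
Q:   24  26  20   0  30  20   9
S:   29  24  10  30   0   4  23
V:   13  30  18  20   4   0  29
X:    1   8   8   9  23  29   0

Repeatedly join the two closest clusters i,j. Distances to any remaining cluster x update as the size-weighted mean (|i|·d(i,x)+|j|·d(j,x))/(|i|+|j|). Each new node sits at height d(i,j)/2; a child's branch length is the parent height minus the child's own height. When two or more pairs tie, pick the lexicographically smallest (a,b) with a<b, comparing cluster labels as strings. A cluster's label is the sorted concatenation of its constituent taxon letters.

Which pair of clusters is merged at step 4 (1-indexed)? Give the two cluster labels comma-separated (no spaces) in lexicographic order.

1. join D+X (d=1) ⇒ DX; edges |D|=1/2, |X|=1/2
  updated: d(DX,F)=17/2, d(DX,M)=31/2, d(DX,Q)=33/2, d(DX,S)=26, d(DX,V)=21
2. join S+V (d=4) ⇒ SV; edges |S|=2, |V|=2
  updated: d(DX,SV)=47/2, d(F,SV)=27, d(M,SV)=14, d(Q,SV)=25
3. join DX+F (d=17/2) ⇒ DFX; edges |DX|=15/4, |F|=17/4
  updated: d(DFX,M)=15, d(DFX,Q)=59/3, d(DFX,SV)=74/3
4. join M+SV (d=14) ⇒ MSV; edges |M|=7, |SV|=5
  updated: d(DFX,MSV)=193/9, d(MSV,Q)=70/3
5. join DFX+Q (d=59/3) ⇒ DFQX; edges |DFX|=67/12, |Q|=59/6
  updated: d(DFQX,MSV)=263/12
6. join DFQX+MSV (d=263/12) ⇒ DFMQSVX; edges |DFQX|=9/8, |MSV|=95/24
final tree: ((((D:1/2,X:1/2):15/4,F:17/4):67/12,Q:59/6):9/8,(M:7,(S:2,V:2):5):95/24)
total length: 91/2

M,SV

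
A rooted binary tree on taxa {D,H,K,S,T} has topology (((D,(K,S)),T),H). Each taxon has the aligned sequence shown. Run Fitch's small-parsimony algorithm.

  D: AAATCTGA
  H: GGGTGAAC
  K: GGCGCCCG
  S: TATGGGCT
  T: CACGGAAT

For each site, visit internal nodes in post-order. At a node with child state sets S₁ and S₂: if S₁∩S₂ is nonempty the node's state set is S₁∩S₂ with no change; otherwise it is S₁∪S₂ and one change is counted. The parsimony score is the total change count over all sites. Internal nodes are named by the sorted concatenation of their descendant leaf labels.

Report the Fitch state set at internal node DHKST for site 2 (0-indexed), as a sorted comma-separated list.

[col 0] KS: children K:{G}, S:{T} ∪→ {G,T}; cost 1
[col 0] DKS: children D:{A}, KS:{G,T} ∪→ {A,G,T}; cost 1
[col 0] DKST: children DKS:{A,G,T}, T:{C} ∪→ {A,C,G,T}; cost 1
[col 0] DHKST: children DKST:{A,C,G,T}, H:{G} ∩→ {G}; cost 0
[col 1] KS: children K:{G}, S:{A} ∪→ {A,G}; cost 1
[col 1] DKS: children D:{A}, KS:{A,G} ∩→ {A}; cost 0
[col 1] DKST: children DKS:{A}, T:{A} ∩→ {A}; cost 0
[col 1] DHKST: children DKST:{A}, H:{G} ∪→ {A,G}; cost 1
[col 2] KS: children K:{C}, S:{T} ∪→ {C,T}; cost 1
[col 2] DKS: children D:{A}, KS:{C,T} ∪→ {A,C,T}; cost 1
[col 2] DKST: children DKS:{A,C,T}, T:{C} ∩→ {C}; cost 0
[col 2] DHKST: children DKST:{C}, H:{G} ∪→ {C,G}; cost 1
[col 3] KS: children K:{G}, S:{G} ∩→ {G}; cost 0
[col 3] DKS: children D:{T}, KS:{G} ∪→ {G,T}; cost 1
[col 3] DKST: children DKS:{G,T}, T:{G} ∩→ {G}; cost 0
[col 3] DHKST: children DKST:{G}, H:{T} ∪→ {G,T}; cost 1
[col 4] KS: children K:{C}, S:{G} ∪→ {C,G}; cost 1
[col 4] DKS: children D:{C}, KS:{C,G} ∩→ {C}; cost 0
[col 4] DKST: children DKS:{C}, T:{G} ∪→ {C,G}; cost 1
[col 4] DHKST: children DKST:{C,G}, H:{G} ∩→ {G}; cost 0
[col 5] KS: children K:{C}, S:{G} ∪→ {C,G}; cost 1
[col 5] DKS: children D:{T}, KS:{C,G} ∪→ {C,G,T}; cost 1
[col 5] DKST: children DKS:{C,G,T}, T:{A} ∪→ {A,C,G,T}; cost 1
[col 5] DHKST: children DKST:{A,C,G,T}, H:{A} ∩→ {A}; cost 0
[col 6] KS: children K:{C}, S:{C} ∩→ {C}; cost 0
[col 6] DKS: children D:{G}, KS:{C} ∪→ {C,G}; cost 1
[col 6] DKST: children DKS:{C,G}, T:{A} ∪→ {A,C,G}; cost 1
[col 6] DHKST: children DKST:{A,C,G}, H:{A} ∩→ {A}; cost 0
[col 7] KS: children K:{G}, S:{T} ∪→ {G,T}; cost 1
[col 7] DKS: children D:{A}, KS:{G,T} ∪→ {A,G,T}; cost 1
[col 7] DKST: children DKS:{A,G,T}, T:{T} ∩→ {T}; cost 0
[col 7] DHKST: children DKST:{T}, H:{C} ∪→ {C,T}; cost 1
per-site changes: [3, 2, 3, 2, 2, 3, 2, 3]; total = 20

C,G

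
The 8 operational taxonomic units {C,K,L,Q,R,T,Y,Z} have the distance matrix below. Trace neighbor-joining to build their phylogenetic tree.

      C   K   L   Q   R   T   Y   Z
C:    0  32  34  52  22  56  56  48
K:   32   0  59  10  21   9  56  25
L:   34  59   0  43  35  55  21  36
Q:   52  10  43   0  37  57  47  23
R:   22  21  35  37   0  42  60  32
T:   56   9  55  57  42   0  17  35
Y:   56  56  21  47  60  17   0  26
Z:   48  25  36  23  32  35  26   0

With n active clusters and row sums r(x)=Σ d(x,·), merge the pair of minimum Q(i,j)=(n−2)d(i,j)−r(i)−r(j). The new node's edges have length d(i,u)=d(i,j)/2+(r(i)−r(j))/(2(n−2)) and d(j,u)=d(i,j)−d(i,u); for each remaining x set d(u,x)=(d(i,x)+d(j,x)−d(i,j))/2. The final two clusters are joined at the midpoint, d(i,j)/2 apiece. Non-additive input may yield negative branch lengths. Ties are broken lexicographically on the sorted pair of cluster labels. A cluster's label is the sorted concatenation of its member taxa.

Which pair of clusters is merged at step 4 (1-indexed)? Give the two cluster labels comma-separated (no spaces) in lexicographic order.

CR,L

1. join T+Y (d=17, Q=-452) ⇒ TY; edges |T|=15/2, |Y|=19/2
  updated: d(C,TY)=95/2, d(K,TY)=24, d(L,TY)=59/2, d(Q,TY)=87/2, d(R,TY)=85/2, d(TY,Z)=22
2. join K+Q (d=10, Q=-659/2) ⇒ KQ; edges |K|=5/4, |Q|=35/4
  updated: d(C,KQ)=37, d(KQ,L)=46, d(KQ,R)=24, d(KQ,TY)=115/4, d(KQ,Z)=19
3. join C+R (d=22, Q=-256) ⇒ CR; edges |C|=121/8, |R|=55/8
  updated: d(CR,KQ)=39/2, d(CR,L)=47/2, d(CR,TY)=34, d(CR,Z)=29
4. join CR+L (d=47/2, Q=-341/2) ⇒ CLR; edges |CR|=83/12, |L|=199/12
  updated: d(CLR,KQ)=21, d(CLR,TY)=20, d(CLR,Z)=83/4
5. join CLR+TY (d=20, Q=-185/2) ⇒ CLRTY; edges |CLR|=31/4, |TY|=49/4
  updated: d(CLRTY,KQ)=119/8, d(CLRTY,Z)=91/8
6. join CLRTY+KQ (d=119/8, Q=-181/4) ⇒ CKLQRTY; edges |CLRTY|=29/8, |KQ|=45/4
  updated: d(CKLQRTY,Z)=31/4
7. join CKLQRTY+Z (d=31/4) ⇒ CKLQRTYZ; edges |CKLQRTY|=31/8, |Z|=31/8
final tree: (((((C:121/8,R:55/8):83/12,L:199/12):31/4,(T:15/2,Y:19/2):49/4):29/8,(K:5/4,Q:35/4):45/4):31/8,Z:31/8)
total length: 921/8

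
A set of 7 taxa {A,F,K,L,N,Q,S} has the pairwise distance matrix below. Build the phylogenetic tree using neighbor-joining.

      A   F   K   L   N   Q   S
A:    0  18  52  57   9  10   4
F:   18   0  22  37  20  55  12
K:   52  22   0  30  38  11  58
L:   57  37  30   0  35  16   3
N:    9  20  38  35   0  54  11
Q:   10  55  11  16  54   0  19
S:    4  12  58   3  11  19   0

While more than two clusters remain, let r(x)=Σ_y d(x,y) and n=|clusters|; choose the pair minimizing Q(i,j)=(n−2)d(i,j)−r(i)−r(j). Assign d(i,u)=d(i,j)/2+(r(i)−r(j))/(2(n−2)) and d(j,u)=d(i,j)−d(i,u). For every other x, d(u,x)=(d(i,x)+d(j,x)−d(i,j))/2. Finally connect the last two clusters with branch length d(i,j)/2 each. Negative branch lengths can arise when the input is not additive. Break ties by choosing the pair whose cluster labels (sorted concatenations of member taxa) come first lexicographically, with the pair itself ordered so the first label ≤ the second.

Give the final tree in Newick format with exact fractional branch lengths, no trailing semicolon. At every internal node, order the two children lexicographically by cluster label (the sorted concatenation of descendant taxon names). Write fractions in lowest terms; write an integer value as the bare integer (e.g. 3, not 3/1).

iteration 1: select K,Q (d=11, Q=-321); attach at lengths (101/10, 9/10); label the merged cluster KQ
  updated: d(A,KQ)=51/2, d(F,KQ)=33, d(KQ,L)=35/2, d(KQ,N)=81/2, d(KQ,S)=33
iteration 2: select KQ,L (d=35/2, Q=-229); attach at lengths (35/4, 35/4); label the merged cluster KLQ
  updated: d(A,KLQ)=65/2, d(F,KLQ)=105/4, d(KLQ,N)=29, d(KLQ,S)=37/4
iteration 3: select A,N (d=9, Q=-211/2); attach at lengths (43/12, 65/12); label the merged cluster AN
  updated: d(AN,F)=29/2, d(AN,KLQ)=105/4, d(AN,S)=3
iteration 4: select AN,F (d=29/2, Q=-135/2); attach at lengths (5, 19/2); label the merged cluster AFN
  updated: d(AFN,KLQ)=19, d(AFN,S)=1/4
iteration 5: select AFN,KLQ (d=19, Q=-57/2); attach at lengths (5, 14); label the merged cluster AFKLNQ
  updated: d(AFKLNQ,S)=-19/4
iteration 6: select AFKLNQ,S (d=-19/4); attach at lengths (-19/8, -19/8); label the merged cluster AFKLNQS
final tree: ((((A:43/12,N:65/12):5,F:19/2):5,((K:101/10,Q:9/10):35/4,L:35/4):14):-19/8,S:-19/8)
total length: 265/4

((((A:43/12,N:65/12):5,F:19/2):5,((K:101/10,Q:9/10):35/4,L:35/4):14):-19/8,S:-19/8)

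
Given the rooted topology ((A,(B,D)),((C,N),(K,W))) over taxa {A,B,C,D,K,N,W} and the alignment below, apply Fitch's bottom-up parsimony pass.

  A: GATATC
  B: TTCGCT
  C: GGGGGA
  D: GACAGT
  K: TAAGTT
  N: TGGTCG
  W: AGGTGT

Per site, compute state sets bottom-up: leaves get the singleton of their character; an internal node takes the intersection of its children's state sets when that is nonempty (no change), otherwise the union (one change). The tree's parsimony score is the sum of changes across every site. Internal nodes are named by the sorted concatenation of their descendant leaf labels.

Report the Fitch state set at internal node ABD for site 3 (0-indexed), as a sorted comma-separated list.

[col 0] BD: children B:{T}, D:{G} ∪→ {G,T}; cost 1
[col 0] ABD: children A:{G}, BD:{G,T} ∩→ {G}; cost 0
[col 0] CN: children C:{G}, N:{T} ∪→ {G,T}; cost 1
[col 0] KW: children K:{T}, W:{A} ∪→ {A,T}; cost 1
[col 0] CKNW: children CN:{G,T}, KW:{A,T} ∩→ {T}; cost 0
[col 0] ABCDKNW: children ABD:{G}, CKNW:{T} ∪→ {G,T}; cost 1
[col 1] BD: children B:{T}, D:{A} ∪→ {A,T}; cost 1
[col 1] ABD: children A:{A}, BD:{A,T} ∩→ {A}; cost 0
[col 1] CN: children C:{G}, N:{G} ∩→ {G}; cost 0
[col 1] KW: children K:{A}, W:{G} ∪→ {A,G}; cost 1
[col 1] CKNW: children CN:{G}, KW:{A,G} ∩→ {G}; cost 0
[col 1] ABCDKNW: children ABD:{A}, CKNW:{G} ∪→ {A,G}; cost 1
[col 2] BD: children B:{C}, D:{C} ∩→ {C}; cost 0
[col 2] ABD: children A:{T}, BD:{C} ∪→ {C,T}; cost 1
[col 2] CN: children C:{G}, N:{G} ∩→ {G}; cost 0
[col 2] KW: children K:{A}, W:{G} ∪→ {A,G}; cost 1
[col 2] CKNW: children CN:{G}, KW:{A,G} ∩→ {G}; cost 0
[col 2] ABCDKNW: children ABD:{C,T}, CKNW:{G} ∪→ {C,G,T}; cost 1
[col 3] BD: children B:{G}, D:{A} ∪→ {A,G}; cost 1
[col 3] ABD: children A:{A}, BD:{A,G} ∩→ {A}; cost 0
[col 3] CN: children C:{G}, N:{T} ∪→ {G,T}; cost 1
[col 3] KW: children K:{G}, W:{T} ∪→ {G,T}; cost 1
[col 3] CKNW: children CN:{G,T}, KW:{G,T} ∩→ {G,T}; cost 0
[col 3] ABCDKNW: children ABD:{A}, CKNW:{G,T} ∪→ {A,G,T}; cost 1
[col 4] BD: children B:{C}, D:{G} ∪→ {C,G}; cost 1
[col 4] ABD: children A:{T}, BD:{C,G} ∪→ {C,G,T}; cost 1
[col 4] CN: children C:{G}, N:{C} ∪→ {C,G}; cost 1
[col 4] KW: children K:{T}, W:{G} ∪→ {G,T}; cost 1
[col 4] CKNW: children CN:{C,G}, KW:{G,T} ∩→ {G}; cost 0
[col 4] ABCDKNW: children ABD:{C,G,T}, CKNW:{G} ∩→ {G}; cost 0
[col 5] BD: children B:{T}, D:{T} ∩→ {T}; cost 0
[col 5] ABD: children A:{C}, BD:{T} ∪→ {C,T}; cost 1
[col 5] CN: children C:{A}, N:{G} ∪→ {A,G}; cost 1
[col 5] KW: children K:{T}, W:{T} ∩→ {T}; cost 0
[col 5] CKNW: children CN:{A,G}, KW:{T} ∪→ {A,G,T}; cost 1
[col 5] ABCDKNW: children ABD:{C,T}, CKNW:{A,G,T} ∩→ {T}; cost 0
per-site changes: [4, 3, 3, 4, 4, 3]; total = 21

A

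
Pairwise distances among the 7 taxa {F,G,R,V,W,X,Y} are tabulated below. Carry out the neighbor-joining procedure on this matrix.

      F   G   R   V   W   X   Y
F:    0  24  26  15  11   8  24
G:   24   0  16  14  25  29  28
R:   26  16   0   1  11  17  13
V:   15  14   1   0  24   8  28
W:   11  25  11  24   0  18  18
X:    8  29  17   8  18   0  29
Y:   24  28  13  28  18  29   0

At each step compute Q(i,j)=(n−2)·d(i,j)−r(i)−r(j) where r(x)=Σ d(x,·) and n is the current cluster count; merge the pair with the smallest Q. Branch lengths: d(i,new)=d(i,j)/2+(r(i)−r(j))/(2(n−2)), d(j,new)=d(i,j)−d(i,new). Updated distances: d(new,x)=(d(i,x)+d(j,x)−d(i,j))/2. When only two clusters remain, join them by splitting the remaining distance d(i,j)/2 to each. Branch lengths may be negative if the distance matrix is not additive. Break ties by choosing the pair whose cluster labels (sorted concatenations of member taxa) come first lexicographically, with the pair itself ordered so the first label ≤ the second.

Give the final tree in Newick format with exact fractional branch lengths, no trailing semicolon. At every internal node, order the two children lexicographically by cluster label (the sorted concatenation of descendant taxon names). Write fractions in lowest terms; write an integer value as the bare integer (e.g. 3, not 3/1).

iteration 1: select F,X (d=8, Q=-177); attach at lengths (39/10, 41/10); label the merged cluster FX
  updated: d(FX,G)=45/2, d(FX,R)=35/2, d(FX,V)=15/2, d(FX,W)=21/2, d(FX,Y)=45/2
iteration 2: select R,V (d=1, Q=-129); attach at lengths (-3/2, 5/2); label the merged cluster RV
  updated: d(FX,RV)=12, d(G,RV)=29/2, d(RV,W)=17, d(RV,Y)=20
iteration 3: select G,RV (d=29/2, Q=-110); attach at lengths (35/3, 17/6); label the merged cluster GRV
  updated: d(FX,GRV)=10, d(GRV,W)=55/4, d(GRV,Y)=67/4
iteration 4: select FX,W (d=21/2, Q=-257/4); attach at lengths (87/16, 81/16); label the merged cluster FWX
  updated: d(FWX,GRV)=53/8, d(FWX,Y)=15
iteration 5: select FWX,GRV (d=53/8, Q=-307/8); attach at lengths (39/16, 67/16); label the merged cluster FGRVWX
  updated: d(FGRVWX,Y)=201/16
iteration 6: select FGRVWX,Y (d=201/16); attach at lengths (201/32, 201/32); label the merged cluster FGRVWXY
final tree: ((((F:39/10,X:41/10):87/16,W:81/16):39/16,(G:35/3,(R:-3/2,V:5/2):17/6):67/16):201/32,Y:201/32)
total length: 851/16

((((F:39/10,X:41/10):87/16,W:81/16):39/16,(G:35/3,(R:-3/2,V:5/2):17/6):67/16):201/32,Y:201/32)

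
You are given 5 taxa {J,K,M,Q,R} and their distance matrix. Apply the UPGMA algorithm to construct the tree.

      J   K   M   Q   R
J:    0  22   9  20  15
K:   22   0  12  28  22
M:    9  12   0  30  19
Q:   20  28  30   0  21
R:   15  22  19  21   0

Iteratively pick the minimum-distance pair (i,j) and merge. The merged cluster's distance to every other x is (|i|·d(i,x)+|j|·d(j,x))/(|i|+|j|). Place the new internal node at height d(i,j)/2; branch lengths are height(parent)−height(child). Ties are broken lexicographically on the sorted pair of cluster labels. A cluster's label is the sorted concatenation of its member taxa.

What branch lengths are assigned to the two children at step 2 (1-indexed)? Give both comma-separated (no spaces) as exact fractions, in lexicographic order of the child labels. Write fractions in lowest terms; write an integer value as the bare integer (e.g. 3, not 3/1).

1. join J+M (d=9) ⇒ JM; edges |J|=9/2, |M|=9/2
  updated: d(JM,K)=17, d(JM,Q)=25, d(JM,R)=17
2. join JM+K (d=17) ⇒ JKM; edges |JM|=4, |K|=17/2
  updated: d(JKM,Q)=26, d(JKM,R)=56/3
3. join JKM+R (d=56/3) ⇒ JKMR; edges |JKM|=5/6, |R|=28/3
  updated: d(JKMR,Q)=99/4
4. join JKMR+Q (d=99/4) ⇒ JKMQR; edges |JKMR|=73/24, |Q|=99/8
final tree: ((((J:9/2,M:9/2):4,K:17/2):5/6,R:28/3):73/24,Q:99/8)
total length: 565/12

4,17/2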